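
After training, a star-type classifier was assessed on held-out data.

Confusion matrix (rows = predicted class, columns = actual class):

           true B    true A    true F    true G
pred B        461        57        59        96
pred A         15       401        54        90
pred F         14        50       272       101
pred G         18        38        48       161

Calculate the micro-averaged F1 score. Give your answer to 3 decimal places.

0.669

Micro-averaging pools counts across classes: ΣTP=1295, ΣFP=640, ΣFN=640.
Micro-F1 score = 2·TP/(2·TP+FP+FN) on pooled counts = 0.669 (equals overall accuracy in single-label multiclass).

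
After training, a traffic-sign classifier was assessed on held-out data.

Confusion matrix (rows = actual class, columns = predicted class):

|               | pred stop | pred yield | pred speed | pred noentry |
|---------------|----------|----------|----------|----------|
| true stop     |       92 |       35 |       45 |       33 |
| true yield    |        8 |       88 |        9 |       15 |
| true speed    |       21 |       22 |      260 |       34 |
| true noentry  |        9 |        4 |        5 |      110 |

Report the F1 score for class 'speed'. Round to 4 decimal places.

One-vs-rest for 'speed': TP = diagonal; FP = other classes predicted 'speed'; FN = 'speed' predicted as other.
F1 score = 2·TP/(2·TP+FP+FN).
speed: TP=260, FP=45+9+5=59, FN=21+22+34=77 → 520/656 = 0.79268

0.7927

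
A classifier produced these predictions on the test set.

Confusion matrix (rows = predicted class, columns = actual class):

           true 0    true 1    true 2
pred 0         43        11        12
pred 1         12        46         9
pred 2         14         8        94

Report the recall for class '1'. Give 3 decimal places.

0.708

Treat '1' as positive and all other classes as negative.
recall = TP/(TP+FN).
1: TP=46, FN=11+8=19 → 46/65 = 0.7077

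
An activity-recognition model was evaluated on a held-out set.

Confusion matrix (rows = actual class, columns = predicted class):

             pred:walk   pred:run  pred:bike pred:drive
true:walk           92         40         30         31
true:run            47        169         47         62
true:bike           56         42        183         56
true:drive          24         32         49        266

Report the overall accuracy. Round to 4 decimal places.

0.5791

Accuracy = trace / total = (92+169+183+266=710) / 1226 = 710/1226 = 0.5791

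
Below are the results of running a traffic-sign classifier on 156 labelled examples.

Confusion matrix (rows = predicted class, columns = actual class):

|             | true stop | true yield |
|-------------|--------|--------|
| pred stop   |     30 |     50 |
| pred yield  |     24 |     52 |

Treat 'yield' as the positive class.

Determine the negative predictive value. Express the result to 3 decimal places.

0.375

NPV = TN/(TN+FN) = 30/(30+50) = 0.375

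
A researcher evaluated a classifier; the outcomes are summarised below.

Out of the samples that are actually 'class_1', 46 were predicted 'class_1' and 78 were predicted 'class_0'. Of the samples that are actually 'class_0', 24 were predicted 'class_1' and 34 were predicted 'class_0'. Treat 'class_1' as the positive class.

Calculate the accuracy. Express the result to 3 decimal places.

Accuracy = (TP+TN)/N = (46+34)/182 = 0.440

0.440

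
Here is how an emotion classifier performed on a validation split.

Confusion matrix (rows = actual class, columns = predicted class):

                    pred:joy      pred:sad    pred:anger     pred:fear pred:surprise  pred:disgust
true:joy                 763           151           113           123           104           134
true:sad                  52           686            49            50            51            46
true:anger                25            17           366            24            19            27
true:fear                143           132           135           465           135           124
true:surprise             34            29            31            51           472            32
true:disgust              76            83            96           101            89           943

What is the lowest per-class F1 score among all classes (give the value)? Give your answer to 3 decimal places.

0.477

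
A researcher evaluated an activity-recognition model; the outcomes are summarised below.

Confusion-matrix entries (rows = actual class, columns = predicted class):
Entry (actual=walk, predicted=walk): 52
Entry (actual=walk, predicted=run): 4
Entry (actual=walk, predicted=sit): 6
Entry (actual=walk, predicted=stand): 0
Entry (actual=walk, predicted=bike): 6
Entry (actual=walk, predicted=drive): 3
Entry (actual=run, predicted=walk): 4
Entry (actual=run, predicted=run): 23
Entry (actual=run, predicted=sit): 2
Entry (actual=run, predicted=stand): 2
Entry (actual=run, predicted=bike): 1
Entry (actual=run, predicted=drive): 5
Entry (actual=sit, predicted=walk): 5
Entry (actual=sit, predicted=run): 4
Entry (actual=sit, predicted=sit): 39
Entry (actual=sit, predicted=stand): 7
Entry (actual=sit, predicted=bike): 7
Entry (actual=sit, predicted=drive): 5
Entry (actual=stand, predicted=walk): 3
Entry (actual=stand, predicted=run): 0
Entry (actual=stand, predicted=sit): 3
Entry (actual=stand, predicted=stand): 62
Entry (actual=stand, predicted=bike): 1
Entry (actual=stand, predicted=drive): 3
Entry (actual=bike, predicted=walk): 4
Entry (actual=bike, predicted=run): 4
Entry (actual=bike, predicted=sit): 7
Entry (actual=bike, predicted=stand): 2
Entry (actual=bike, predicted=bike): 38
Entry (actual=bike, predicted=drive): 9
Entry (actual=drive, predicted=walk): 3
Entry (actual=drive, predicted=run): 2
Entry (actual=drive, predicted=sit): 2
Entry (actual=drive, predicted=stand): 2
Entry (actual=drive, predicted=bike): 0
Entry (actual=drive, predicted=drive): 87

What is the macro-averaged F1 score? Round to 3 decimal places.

0.717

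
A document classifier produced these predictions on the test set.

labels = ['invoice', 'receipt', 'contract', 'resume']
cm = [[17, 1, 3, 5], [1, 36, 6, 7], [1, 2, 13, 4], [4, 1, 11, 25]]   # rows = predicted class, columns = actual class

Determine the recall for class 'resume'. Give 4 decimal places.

0.6098

One-vs-rest for 'resume': TP = diagonal; FP = other classes predicted 'resume'; FN = 'resume' predicted as other.
recall = TP/(TP+FN).
resume: TP=25, FN=5+7+4=16 → 25/41 = 0.60976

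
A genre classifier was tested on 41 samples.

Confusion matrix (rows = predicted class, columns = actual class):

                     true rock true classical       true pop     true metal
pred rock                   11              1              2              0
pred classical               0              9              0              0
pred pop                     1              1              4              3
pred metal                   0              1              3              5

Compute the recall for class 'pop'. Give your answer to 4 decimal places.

recall = TP/(TP+FN).
pop: TP=4, FN=2+0+3=5 → 4/9 = 0.44444

0.4444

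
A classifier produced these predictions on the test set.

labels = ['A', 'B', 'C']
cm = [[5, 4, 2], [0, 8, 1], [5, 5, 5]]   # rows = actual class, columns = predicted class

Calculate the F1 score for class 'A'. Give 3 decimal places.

Take TP from the diagonal, FP from the rest of the 'A' prediction marginal, FN from the rest of the 'A' actual marginal.
F1 score = 2·TP/(2·TP+FP+FN).
A: TP=5, FP=0+5=5, FN=4+2=6 → 10/21 = 0.4762

0.476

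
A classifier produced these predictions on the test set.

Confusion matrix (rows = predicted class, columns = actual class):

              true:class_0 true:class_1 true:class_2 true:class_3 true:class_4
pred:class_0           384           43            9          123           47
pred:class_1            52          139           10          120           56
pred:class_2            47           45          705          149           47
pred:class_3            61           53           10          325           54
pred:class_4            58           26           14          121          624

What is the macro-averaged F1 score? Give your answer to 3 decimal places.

Per-class F1 score (2·TP/(2·TP+FP+FN)):
  class_0: TP=384, FP=43+9+123+47=222, FN=52+47+61+58=218 → 768/1208 = 0.6358
  class_1: TP=139, FP=52+10+120+56=238, FN=43+45+53+26=167 → 278/683 = 0.4070
  class_2: TP=705, FP=47+45+149+47=288, FN=9+10+10+14=43 → 1410/1741 = 0.8099
  class_3: TP=325, FP=61+53+10+54=178, FN=123+120+149+121=513 → 650/1341 = 0.4847
  class_4: TP=624, FP=58+26+14+121=219, FN=47+56+47+54=204 → 1248/1671 = 0.7469
Macro-F1 score = mean = (0.6358 + 0.4070 + 0.8099 + 0.4847 + 0.7469) / 5 = 0.617

0.617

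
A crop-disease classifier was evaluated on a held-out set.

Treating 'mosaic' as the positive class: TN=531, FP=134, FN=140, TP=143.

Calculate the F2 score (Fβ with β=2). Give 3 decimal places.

Fβ = (1+β²)·TP / ((1+β²)·TP + β²·FN + FP), with β²=4
= 5·143 / (5·143 + 4·140 + 134) = 0.507

0.507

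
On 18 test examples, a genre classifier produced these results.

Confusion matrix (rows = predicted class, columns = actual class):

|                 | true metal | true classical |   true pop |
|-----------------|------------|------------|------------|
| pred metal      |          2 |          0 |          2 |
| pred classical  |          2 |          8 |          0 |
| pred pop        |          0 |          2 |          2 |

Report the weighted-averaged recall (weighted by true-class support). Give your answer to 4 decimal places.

0.6667

Per-class recall (TP/(TP+FN)):
  metal: TP=2, FN=2+0=2 → 2/4 = 0.50000
  classical: TP=8, FN=0+2=2 → 8/10 = 0.80000
  pop: TP=2, FN=2+0=2 → 2/4 = 0.50000
Weighted-recall = Σ (supportᵢ/N)·recallᵢ with N=18: (4/18)·0.50000 + (10/18)·0.80000 + (4/18)·0.50000 = 0.6667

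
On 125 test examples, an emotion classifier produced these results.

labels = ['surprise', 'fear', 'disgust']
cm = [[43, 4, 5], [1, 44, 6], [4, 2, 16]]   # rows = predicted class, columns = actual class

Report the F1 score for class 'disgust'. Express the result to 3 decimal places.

Take TP from the diagonal, FP from the rest of the 'disgust' prediction marginal, FN from the rest of the 'disgust' actual marginal.
F1 score = 2·TP/(2·TP+FP+FN).
disgust: TP=16, FP=4+2=6, FN=5+6=11 → 32/49 = 0.6531

0.653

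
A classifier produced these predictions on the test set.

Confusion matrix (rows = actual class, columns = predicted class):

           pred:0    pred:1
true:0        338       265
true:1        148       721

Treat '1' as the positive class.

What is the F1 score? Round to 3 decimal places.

Precision = TP/(TP+FP) = 721/986 = 0.7312
Recall = TP/(TP+FN) = 721/869 = 0.8297
F1 = 2·TP/(2·TP+FP+FN) = 1442/1855 = 0.777

0.777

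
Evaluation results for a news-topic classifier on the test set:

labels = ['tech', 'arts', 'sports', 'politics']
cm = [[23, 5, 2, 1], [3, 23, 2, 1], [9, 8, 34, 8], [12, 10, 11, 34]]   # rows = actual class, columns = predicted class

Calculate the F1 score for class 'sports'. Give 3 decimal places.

0.630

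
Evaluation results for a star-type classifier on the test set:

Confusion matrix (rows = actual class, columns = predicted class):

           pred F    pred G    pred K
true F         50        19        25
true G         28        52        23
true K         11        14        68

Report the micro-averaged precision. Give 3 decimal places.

0.586

Micro-averaging pools counts across classes: ΣTP=170, ΣFP=120, ΣFN=120.
Micro-precision = TP/(TP+FP) on pooled counts = 0.586 (equals overall accuracy in single-label multiclass).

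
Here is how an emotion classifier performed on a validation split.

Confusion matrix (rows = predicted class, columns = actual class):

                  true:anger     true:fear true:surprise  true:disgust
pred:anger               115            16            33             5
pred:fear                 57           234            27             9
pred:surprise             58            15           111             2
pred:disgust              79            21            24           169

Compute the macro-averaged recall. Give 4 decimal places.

0.6683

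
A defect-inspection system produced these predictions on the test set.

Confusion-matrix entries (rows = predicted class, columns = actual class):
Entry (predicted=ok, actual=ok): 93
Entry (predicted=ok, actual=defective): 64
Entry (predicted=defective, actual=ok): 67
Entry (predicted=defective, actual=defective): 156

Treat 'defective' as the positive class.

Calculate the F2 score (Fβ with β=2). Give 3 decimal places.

Fβ = (1+β²)·TP / ((1+β²)·TP + β²·FN + FP), with β²=4
= 5·156 / (5·156 + 4·64 + 67) = 0.707

0.707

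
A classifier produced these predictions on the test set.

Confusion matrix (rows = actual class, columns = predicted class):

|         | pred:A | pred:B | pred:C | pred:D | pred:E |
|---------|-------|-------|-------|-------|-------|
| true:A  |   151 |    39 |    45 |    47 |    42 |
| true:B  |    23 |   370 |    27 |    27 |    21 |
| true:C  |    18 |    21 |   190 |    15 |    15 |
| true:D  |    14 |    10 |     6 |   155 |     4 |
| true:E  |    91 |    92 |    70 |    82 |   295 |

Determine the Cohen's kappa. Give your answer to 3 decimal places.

Observed agreement pₒ = trace/N = 1161/1870 = 0.6209
Expected agreement pₑ = Σ (rowᵢ·colᵢ)/N² = (324·297 + 468·532 + 259·338 + 189·326 + 630·377)/1870² = 0.2093
κ = (pₒ − pₑ)/(1 − pₑ) = (0.6209 − 0.2093)/(1 − 0.2093) = 0.521

0.521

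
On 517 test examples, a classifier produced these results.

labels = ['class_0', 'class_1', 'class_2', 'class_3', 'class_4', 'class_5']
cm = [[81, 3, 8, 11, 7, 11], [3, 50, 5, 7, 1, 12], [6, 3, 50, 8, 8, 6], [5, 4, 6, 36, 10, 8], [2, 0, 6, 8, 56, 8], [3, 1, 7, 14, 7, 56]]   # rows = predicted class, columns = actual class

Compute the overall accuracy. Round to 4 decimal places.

0.6364

Accuracy = trace / total = (81+50+50+36+56+56=329) / 517 = 329/517 = 0.6364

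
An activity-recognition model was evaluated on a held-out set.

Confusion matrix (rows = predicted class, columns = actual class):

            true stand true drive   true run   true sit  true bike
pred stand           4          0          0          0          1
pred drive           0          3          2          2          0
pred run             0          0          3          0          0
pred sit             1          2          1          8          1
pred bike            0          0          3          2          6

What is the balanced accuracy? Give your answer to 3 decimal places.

0.630

Balanced accuracy = mean of per-class recall.
  stand: recall = 4/5 = 0.8000
  drive: recall = 3/5 = 0.6000
  run: recall = 3/9 = 0.3333
  sit: recall = 8/12 = 0.6667
  bike: recall = 6/8 = 0.7500
Mean = (0.8000 + 0.6000 + 0.3333 + 0.6667 + 0.7500) / 5 = 0.630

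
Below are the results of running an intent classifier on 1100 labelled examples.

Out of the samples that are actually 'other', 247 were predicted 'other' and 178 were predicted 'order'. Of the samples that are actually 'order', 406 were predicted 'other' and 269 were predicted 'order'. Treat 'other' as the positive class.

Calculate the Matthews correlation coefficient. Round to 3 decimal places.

-0.020

MCC = (TP·TN − FP·FN) / √((TP+FP)(TP+FN)(TN+FP)(TN+FN))
Numerator = 247·269 − 406·178 = -5825
Denominator = √(653·425·675·447) = √83736230625 = 289372.1317
MCC = -5825 / 289372.1317 = -0.020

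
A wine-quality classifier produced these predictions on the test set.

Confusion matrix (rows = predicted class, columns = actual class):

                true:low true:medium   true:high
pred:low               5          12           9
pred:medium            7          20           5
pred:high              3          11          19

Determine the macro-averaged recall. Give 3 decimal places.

Per-class recall (TP/(TP+FN)):
  low: TP=5, FN=7+3=10 → 5/15 = 0.3333
  medium: TP=20, FN=12+11=23 → 20/43 = 0.4651
  high: TP=19, FN=9+5=14 → 19/33 = 0.5758
Macro-recall = mean = (0.3333 + 0.4651 + 0.5758) / 3 = 0.458

0.458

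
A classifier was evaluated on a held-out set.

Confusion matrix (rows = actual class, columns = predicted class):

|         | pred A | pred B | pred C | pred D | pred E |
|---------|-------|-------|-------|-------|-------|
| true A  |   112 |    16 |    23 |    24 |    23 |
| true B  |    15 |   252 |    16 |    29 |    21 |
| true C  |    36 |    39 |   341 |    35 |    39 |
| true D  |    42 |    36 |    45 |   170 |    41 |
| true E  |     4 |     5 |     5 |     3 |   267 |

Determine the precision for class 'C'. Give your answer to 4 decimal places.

precision = TP/(TP+FP).
C: TP=341, FP=23+16+45+5=89 → 341/430 = 0.79302

0.7930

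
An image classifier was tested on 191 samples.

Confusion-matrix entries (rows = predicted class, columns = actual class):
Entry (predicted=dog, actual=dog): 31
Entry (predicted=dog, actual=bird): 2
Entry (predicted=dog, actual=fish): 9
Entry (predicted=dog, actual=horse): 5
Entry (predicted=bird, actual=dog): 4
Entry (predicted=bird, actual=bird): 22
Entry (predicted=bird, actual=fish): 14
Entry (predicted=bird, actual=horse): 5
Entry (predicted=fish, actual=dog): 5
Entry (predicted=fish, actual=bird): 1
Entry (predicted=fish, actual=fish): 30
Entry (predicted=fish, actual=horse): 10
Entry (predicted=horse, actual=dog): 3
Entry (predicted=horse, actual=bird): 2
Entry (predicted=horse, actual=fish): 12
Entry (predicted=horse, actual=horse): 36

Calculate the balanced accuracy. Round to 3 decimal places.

Balanced accuracy = mean of per-class recall.
  dog: recall = 31/43 = 0.7209
  bird: recall = 22/27 = 0.8148
  fish: recall = 30/65 = 0.4615
  horse: recall = 36/56 = 0.6429
Mean = (0.7209 + 0.8148 + 0.4615 + 0.6429) / 4 = 0.660

0.660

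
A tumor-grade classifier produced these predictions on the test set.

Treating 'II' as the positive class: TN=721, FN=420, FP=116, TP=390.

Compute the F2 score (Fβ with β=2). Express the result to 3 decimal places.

0.521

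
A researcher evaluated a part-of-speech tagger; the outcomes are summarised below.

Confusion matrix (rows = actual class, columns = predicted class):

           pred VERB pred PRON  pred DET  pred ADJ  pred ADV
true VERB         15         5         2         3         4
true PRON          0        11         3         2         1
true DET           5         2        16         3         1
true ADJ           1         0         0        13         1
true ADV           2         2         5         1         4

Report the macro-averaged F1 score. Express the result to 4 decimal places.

Per-class F1 score (2·TP/(2·TP+FP+FN)):
  VERB: TP=15, FP=0+5+1+2=8, FN=5+2+3+4=14 → 30/52 = 0.57692
  PRON: TP=11, FP=5+2+0+2=9, FN=0+3+2+1=6 → 22/37 = 0.59459
  DET: TP=16, FP=2+3+0+5=10, FN=5+2+3+1=11 → 32/53 = 0.60377
  ADJ: TP=13, FP=3+2+3+1=9, FN=1+0+0+1=2 → 26/37 = 0.70270
  ADV: TP=4, FP=4+1+1+1=7, FN=2+2+5+1=10 → 8/25 = 0.32000
Macro-F1 score = mean = (0.57692 + 0.59459 + 0.60377 + 0.70270 + 0.32000) / 5 = 0.5596

0.5596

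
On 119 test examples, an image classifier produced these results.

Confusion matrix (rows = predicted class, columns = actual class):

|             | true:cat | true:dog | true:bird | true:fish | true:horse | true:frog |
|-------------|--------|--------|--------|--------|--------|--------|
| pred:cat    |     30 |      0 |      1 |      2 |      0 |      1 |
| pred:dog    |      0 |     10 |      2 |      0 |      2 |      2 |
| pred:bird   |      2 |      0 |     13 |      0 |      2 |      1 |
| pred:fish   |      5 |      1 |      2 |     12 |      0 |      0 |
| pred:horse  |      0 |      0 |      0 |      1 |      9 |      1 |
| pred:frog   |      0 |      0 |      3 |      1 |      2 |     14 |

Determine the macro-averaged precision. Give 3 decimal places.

0.725

Per-class precision (TP/(TP+FP)):
  cat: TP=30, FP=0+1+2+0+1=4 → 30/34 = 0.8824
  dog: TP=10, FP=0+2+0+2+2=6 → 10/16 = 0.6250
  bird: TP=13, FP=2+0+0+2+1=5 → 13/18 = 0.7222
  fish: TP=12, FP=5+1+2+0+0=8 → 12/20 = 0.6000
  horse: TP=9, FP=0+0+0+1+1=2 → 9/11 = 0.8182
  frog: TP=14, FP=0+0+3+1+2=6 → 14/20 = 0.7000
Macro-precision = mean = (0.8824 + 0.6250 + 0.7222 + 0.6000 + 0.8182 + 0.7000) / 6 = 0.725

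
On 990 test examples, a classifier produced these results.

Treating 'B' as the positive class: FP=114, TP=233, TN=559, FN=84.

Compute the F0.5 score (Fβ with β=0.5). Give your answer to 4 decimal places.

0.6833

Fβ = (1+β²)·TP / ((1+β²)·TP + β²·FN + FP), with β²=1/4
= 1.25·233 / (1.25·233 + 0.25·84 + 114) = 0.6833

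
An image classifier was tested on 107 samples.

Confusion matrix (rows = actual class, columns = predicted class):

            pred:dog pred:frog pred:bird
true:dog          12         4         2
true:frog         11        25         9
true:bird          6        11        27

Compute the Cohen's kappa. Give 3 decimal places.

Observed agreement pₒ = trace/N = 64/107 = 0.5981
Expected agreement pₑ = Σ (rowᵢ·colᵢ)/N² = (18·29 + 45·40 + 44·38)/107² = 0.3489
κ = (pₒ − pₑ)/(1 − pₑ) = (0.5981 − 0.3489)/(1 − 0.3489) = 0.383

0.383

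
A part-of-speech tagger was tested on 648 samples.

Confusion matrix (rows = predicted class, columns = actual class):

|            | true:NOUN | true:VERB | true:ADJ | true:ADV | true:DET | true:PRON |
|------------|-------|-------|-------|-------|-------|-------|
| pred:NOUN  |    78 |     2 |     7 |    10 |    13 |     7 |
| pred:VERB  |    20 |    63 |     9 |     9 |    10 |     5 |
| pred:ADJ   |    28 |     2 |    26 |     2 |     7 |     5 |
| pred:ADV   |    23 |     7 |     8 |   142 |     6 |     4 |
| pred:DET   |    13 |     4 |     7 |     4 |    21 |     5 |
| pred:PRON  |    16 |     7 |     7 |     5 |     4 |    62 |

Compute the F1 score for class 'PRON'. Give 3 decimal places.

F1 score = 2·TP/(2·TP+FP+FN).
PRON: TP=62, FP=16+7+7+5+4=39, FN=7+5+5+4+5=26 → 124/189 = 0.6561

0.656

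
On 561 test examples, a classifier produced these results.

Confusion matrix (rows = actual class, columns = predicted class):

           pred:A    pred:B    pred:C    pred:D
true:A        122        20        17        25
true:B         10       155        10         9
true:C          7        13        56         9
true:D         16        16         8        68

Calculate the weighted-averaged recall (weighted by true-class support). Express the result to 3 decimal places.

Per-class recall (TP/(TP+FN)):
  A: TP=122, FN=20+17+25=62 → 122/184 = 0.6630
  B: TP=155, FN=10+10+9=29 → 155/184 = 0.8424
  C: TP=56, FN=7+13+9=29 → 56/85 = 0.6588
  D: TP=68, FN=16+16+8=40 → 68/108 = 0.6296
Weighted-recall = Σ (supportᵢ/N)·recallᵢ with N=561: (184/561)·0.6630 + (184/561)·0.8424 + (85/561)·0.6588 + (108/561)·0.6296 = 0.715

0.715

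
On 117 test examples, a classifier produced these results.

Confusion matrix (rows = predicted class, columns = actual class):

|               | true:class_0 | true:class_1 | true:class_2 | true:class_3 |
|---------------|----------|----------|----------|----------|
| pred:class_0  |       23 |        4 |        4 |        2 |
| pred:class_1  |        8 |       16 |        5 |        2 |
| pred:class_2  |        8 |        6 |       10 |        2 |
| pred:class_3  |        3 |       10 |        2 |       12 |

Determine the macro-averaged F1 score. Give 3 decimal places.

Per-class F1 score (2·TP/(2·TP+FP+FN)):
  class_0: TP=23, FP=4+4+2=10, FN=8+8+3=19 → 46/75 = 0.6133
  class_1: TP=16, FP=8+5+2=15, FN=4+6+10=20 → 32/67 = 0.4776
  class_2: TP=10, FP=8+6+2=16, FN=4+5+2=11 → 20/47 = 0.4255
  class_3: TP=12, FP=3+10+2=15, FN=2+2+2=6 → 24/45 = 0.5333
Macro-F1 score = mean = (0.6133 + 0.4776 + 0.4255 + 0.5333) / 4 = 0.512

0.512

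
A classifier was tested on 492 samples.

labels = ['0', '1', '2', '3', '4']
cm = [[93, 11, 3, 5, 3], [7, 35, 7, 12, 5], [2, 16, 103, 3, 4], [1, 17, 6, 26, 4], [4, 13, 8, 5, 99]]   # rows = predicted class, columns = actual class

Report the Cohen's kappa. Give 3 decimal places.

Observed agreement pₒ = trace/N = 356/492 = 0.7236
Expected agreement pₑ = Σ (rowᵢ·colᵢ)/N² = (107·115 + 92·66 + 127·128 + 51·54 + 115·129)/492² = 0.2157
κ = (pₒ − pₑ)/(1 − pₑ) = (0.7236 − 0.2157)/(1 − 0.2157) = 0.648

0.648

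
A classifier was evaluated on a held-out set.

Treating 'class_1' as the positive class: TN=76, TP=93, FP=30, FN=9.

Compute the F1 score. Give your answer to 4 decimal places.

Precision = TP/(TP+FP) = 93/123 = 0.7561
Recall = TP/(TP+FN) = 93/102 = 0.9118
F1 = 2·TP/(2·TP+FP+FN) = 186/225 = 0.8267

0.8267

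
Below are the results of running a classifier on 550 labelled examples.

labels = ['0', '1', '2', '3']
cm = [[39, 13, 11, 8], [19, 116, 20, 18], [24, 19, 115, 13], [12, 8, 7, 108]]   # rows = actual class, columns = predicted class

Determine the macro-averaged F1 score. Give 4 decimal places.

Per-class F1 score (2·TP/(2·TP+FP+FN)):
  0: TP=39, FP=19+24+12=55, FN=13+11+8=32 → 78/165 = 0.47273
  1: TP=116, FP=13+19+8=40, FN=19+20+18=57 → 232/329 = 0.70517
  2: TP=115, FP=11+20+7=38, FN=24+19+13=56 → 230/324 = 0.70988
  3: TP=108, FP=8+18+13=39, FN=12+8+7=27 → 216/282 = 0.76596
Macro-F1 score = mean = (0.47273 + 0.70517 + 0.70988 + 0.76596) / 4 = 0.6634

0.6634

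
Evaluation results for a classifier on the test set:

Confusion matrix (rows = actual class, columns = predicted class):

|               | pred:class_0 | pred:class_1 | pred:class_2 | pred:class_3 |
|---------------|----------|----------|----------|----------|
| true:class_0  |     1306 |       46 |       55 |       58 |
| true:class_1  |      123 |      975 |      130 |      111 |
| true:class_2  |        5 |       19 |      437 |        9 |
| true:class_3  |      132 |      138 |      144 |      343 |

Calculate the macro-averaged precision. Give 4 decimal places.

Per-class precision (TP/(TP+FP)):
  class_0: TP=1306, FP=123+5+132=260 → 1306/1566 = 0.83397
  class_1: TP=975, FP=46+19+138=203 → 975/1178 = 0.82767
  class_2: TP=437, FP=55+130+144=329 → 437/766 = 0.57050
  class_3: TP=343, FP=58+111+9=178 → 343/521 = 0.65835
Macro-precision = mean = (0.83397 + 0.82767 + 0.57050 + 0.65835) / 4 = 0.7226

0.7226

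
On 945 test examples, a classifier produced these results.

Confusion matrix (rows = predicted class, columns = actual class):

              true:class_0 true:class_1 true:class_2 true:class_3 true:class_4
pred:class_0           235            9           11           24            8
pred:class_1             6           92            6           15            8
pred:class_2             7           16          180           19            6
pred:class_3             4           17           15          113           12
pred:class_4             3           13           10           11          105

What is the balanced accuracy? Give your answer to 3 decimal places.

0.747

Balanced accuracy = mean of per-class recall.
  class_0: recall = 235/255 = 0.9216
  class_1: recall = 92/147 = 0.6259
  class_2: recall = 180/222 = 0.8108
  class_3: recall = 113/182 = 0.6209
  class_4: recall = 105/139 = 0.7554
Mean = (0.9216 + 0.6259 + 0.8108 + 0.6209 + 0.7554) / 5 = 0.747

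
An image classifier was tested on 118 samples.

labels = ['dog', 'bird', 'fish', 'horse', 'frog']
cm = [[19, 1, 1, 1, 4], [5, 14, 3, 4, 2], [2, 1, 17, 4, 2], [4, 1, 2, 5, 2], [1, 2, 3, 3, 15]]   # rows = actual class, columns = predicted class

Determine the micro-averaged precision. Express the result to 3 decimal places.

0.593

Micro-averaging pools counts across classes: ΣTP=70, ΣFP=48, ΣFN=48.
Micro-precision = TP/(TP+FP) on pooled counts = 0.593 (equals overall accuracy in single-label multiclass).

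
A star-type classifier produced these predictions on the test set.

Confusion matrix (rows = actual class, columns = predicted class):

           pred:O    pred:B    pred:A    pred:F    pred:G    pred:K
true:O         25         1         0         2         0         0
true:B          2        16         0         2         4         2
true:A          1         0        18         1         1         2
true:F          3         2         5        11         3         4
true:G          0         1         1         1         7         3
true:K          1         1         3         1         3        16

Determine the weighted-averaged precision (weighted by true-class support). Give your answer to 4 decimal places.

Per-class precision (TP/(TP+FP)):
  O: TP=25, FP=2+1+3+0+1=7 → 25/32 = 0.78125
  B: TP=16, FP=1+0+2+1+1=5 → 16/21 = 0.76190
  A: TP=18, FP=0+0+5+1+3=9 → 18/27 = 0.66667
  F: TP=11, FP=2+2+1+1+1=7 → 11/18 = 0.61111
  G: TP=7, FP=0+4+1+3+3=11 → 7/18 = 0.38889
  K: TP=16, FP=0+2+2+4+3=11 → 16/27 = 0.59259
Weighted-precision = Σ (supportᵢ/N)·precisionᵢ with N=143: (28/143)·0.78125 + (26/143)·0.76190 + (23/143)·0.66667 + (28/143)·0.61111 + (13/143)·0.38889 + (25/143)·0.59259 = 0.6573

0.6573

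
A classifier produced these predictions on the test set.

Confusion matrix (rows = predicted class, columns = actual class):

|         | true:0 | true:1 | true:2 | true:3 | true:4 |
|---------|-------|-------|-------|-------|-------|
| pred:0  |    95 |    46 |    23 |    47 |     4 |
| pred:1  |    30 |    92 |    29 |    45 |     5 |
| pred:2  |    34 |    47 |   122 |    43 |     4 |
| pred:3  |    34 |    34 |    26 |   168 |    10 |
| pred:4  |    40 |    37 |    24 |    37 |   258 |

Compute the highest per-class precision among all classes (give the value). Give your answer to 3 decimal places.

Per-class precision (TP/(TP+FP)):
  0: TP=95, FP=46+23+47+4=120 → 95/215 = 0.4419
  1: TP=92, FP=30+29+45+5=109 → 92/201 = 0.4577
  2: TP=122, FP=34+47+43+4=128 → 122/250 = 0.4880
  3: TP=168, FP=34+34+26+10=104 → 168/272 = 0.6176
  4: TP=258, FP=40+37+24+37=138 → 258/396 = 0.6515
Highest is class '4' with precision = 0.652.

0.652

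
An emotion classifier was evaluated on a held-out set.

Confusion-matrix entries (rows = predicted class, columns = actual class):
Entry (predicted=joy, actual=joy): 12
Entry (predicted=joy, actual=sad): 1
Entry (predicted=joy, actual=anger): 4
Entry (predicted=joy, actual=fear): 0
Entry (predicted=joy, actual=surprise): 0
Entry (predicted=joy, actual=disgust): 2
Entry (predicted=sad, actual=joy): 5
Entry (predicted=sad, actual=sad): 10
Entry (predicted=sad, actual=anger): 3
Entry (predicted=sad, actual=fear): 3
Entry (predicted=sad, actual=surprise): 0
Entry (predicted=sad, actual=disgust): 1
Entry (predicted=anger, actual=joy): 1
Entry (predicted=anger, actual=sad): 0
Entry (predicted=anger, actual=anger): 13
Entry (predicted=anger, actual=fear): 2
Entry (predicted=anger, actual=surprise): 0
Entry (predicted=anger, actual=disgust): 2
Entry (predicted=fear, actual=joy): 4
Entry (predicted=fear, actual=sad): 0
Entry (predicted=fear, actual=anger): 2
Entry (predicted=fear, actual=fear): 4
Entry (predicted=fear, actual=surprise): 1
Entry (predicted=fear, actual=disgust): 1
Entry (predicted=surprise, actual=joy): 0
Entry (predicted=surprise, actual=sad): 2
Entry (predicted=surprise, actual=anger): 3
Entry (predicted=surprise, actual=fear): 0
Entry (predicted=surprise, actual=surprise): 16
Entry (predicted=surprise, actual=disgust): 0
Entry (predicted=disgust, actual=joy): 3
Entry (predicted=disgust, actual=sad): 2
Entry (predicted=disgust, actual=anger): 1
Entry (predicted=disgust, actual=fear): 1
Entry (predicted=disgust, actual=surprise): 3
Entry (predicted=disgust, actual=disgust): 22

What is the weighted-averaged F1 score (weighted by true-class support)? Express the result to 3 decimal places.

0.620

Per-class F1 score (2·TP/(2·TP+FP+FN)):
  joy: TP=12, FP=1+4+0+0+2=7, FN=5+1+4+0+3=13 → 24/44 = 0.5455
  sad: TP=10, FP=5+3+3+0+1=12, FN=1+0+0+2+2=5 → 20/37 = 0.5405
  anger: TP=13, FP=1+0+2+0+2=5, FN=4+3+2+3+1=13 → 26/44 = 0.5909
  fear: TP=4, FP=4+0+2+1+1=8, FN=0+3+2+0+1=6 → 8/22 = 0.3636
  surprise: TP=16, FP=0+2+3+0+0=5, FN=0+0+0+1+3=4 → 32/41 = 0.7805
  disgust: TP=22, FP=3+2+1+1+3=10, FN=2+1+2+1+0=6 → 44/60 = 0.7333
Weighted-F1 score = Σ (supportᵢ/N)·F1 scoreᵢ with N=124: (25/124)·0.5455 + (15/124)·0.5405 + (26/124)·0.5909 + (10/124)·0.3636 + (20/124)·0.7805 + (28/124)·0.7333 = 0.620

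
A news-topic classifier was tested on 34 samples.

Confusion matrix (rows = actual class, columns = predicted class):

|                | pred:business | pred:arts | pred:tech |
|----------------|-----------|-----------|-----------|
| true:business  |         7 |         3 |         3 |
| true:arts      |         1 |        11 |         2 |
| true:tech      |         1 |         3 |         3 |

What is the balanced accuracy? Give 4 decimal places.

0.5842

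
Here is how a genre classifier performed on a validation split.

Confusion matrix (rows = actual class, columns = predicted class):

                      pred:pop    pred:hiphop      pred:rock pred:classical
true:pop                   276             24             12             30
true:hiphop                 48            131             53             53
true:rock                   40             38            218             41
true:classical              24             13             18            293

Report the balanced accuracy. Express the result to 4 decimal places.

0.6889

Balanced accuracy = mean of per-class recall.
  pop: recall = 276/342 = 0.80702
  hiphop: recall = 131/285 = 0.45965
  rock: recall = 218/337 = 0.64688
  classical: recall = 293/348 = 0.84195
Mean = (0.80702 + 0.45965 + 0.64688 + 0.84195) / 4 = 0.6889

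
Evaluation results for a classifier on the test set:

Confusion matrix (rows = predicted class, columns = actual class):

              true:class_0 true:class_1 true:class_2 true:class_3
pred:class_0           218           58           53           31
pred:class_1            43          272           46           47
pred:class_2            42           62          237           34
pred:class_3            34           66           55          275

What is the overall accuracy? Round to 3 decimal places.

0.637

Accuracy = trace / total = (218+272+237+275=1002) / 1573 = 1002/1573 = 0.637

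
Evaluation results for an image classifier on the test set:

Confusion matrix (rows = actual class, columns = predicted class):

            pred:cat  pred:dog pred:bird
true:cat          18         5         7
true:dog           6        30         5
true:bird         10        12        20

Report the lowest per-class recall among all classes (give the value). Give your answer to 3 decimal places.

0.476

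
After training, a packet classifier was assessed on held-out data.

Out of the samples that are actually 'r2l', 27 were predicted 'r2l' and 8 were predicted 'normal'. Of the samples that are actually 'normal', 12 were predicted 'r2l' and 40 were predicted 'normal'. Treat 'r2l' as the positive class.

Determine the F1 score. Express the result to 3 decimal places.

Precision = TP/(TP+FP) = 27/39 = 0.6923
Recall = TP/(TP+FN) = 27/35 = 0.7714
F1 = 2·TP/(2·TP+FP+FN) = 54/74 = 0.730

0.730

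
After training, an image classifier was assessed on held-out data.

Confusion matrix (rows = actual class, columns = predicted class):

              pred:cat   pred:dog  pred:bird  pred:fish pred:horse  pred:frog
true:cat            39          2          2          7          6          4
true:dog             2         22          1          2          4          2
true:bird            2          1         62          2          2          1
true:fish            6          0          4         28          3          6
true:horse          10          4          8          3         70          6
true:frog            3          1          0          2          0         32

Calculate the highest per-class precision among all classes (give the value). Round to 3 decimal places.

0.824

Per-class precision (TP/(TP+FP)):
  cat: TP=39, FP=2+2+6+10+3=23 → 39/62 = 0.6290
  dog: TP=22, FP=2+1+0+4+1=8 → 22/30 = 0.7333
  bird: TP=62, FP=2+1+4+8+0=15 → 62/77 = 0.8052
  fish: TP=28, FP=7+2+2+3+2=16 → 28/44 = 0.6364
  horse: TP=70, FP=6+4+2+3+0=15 → 70/85 = 0.8235
  frog: TP=32, FP=4+2+1+6+6=19 → 32/51 = 0.6275
Highest is class 'horse' with precision = 0.824.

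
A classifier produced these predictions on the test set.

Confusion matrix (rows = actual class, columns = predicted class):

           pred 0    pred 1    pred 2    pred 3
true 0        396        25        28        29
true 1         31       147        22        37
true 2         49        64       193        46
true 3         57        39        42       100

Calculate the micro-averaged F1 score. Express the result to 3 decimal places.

0.641

Micro-averaging pools counts across classes: ΣTP=836, ΣFP=469, ΣFN=469.
Micro-F1 score = 2·TP/(2·TP+FP+FN) on pooled counts = 0.641 (equals overall accuracy in single-label multiclass).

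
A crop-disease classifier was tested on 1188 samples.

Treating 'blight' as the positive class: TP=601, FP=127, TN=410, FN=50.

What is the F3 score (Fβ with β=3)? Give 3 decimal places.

0.912

Fβ = (1+β²)·TP / ((1+β²)·TP + β²·FN + FP), with β²=9
= 10·601 / (10·601 + 9·50 + 127) = 0.912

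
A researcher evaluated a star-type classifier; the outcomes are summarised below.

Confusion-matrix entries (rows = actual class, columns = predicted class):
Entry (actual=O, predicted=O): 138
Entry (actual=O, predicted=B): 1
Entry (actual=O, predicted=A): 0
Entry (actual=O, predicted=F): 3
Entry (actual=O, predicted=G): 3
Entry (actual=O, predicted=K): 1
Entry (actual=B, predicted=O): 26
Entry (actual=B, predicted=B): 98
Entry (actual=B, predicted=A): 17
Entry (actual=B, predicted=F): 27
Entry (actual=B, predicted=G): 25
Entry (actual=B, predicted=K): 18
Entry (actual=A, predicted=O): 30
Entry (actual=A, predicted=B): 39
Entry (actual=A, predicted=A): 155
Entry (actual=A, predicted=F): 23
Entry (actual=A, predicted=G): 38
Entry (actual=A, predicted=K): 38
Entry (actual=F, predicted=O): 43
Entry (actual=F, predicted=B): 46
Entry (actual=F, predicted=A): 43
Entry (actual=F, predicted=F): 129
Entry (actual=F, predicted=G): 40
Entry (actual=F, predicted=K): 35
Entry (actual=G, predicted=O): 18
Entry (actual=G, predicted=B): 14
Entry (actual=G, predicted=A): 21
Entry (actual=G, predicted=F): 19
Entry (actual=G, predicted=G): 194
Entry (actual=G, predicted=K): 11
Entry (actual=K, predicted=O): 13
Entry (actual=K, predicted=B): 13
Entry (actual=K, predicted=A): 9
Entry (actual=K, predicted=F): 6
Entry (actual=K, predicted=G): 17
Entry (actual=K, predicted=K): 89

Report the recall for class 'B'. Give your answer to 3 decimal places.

Take TP from the diagonal, FP from the rest of the 'B' prediction marginal, FN from the rest of the 'B' actual marginal.
recall = TP/(TP+FN).
B: TP=98, FN=26+17+27+25+18=113 → 98/211 = 0.4645

0.464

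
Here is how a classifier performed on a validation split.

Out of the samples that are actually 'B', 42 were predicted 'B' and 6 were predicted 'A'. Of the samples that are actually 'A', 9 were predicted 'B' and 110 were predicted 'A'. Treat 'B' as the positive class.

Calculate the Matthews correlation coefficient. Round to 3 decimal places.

MCC = (TP·TN − FP·FN) / √((TP+FP)(TP+FN)(TN+FP)(TN+FN))
Numerator = 42·110 − 9·6 = 4566
Denominator = √(51·48·119·116) = √33792192 = 5813.1052
MCC = 4566 / 5813.1052 = 0.785

0.785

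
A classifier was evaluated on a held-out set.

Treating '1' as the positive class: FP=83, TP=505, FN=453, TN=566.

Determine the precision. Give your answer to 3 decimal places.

Precision = TP/(TP+FP) = 505/(505+83) = 505/588 = 0.859

0.859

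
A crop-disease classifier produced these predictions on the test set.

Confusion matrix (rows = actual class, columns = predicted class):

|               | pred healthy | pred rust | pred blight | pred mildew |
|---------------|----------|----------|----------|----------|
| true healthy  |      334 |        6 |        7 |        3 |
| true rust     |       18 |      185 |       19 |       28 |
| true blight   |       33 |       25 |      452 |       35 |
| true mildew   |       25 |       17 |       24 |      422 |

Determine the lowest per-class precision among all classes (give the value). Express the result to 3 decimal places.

0.794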